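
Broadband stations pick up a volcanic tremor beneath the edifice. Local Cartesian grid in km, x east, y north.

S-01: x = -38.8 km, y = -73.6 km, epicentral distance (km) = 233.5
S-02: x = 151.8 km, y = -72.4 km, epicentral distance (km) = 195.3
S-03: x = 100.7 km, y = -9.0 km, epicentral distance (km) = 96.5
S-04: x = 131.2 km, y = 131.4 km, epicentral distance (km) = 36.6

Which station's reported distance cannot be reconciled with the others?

Solve using three stations at a time. Using S-01, S-02, S-04 (subtract circle equations pairwise → linear system) gives (x, y) ≈ (98.3, 115.4).
Distances from that point to each station vs reported:
  S-01: calculated 233.5 vs reported 233.5 → residual 0.0 km
  S-02: calculated 195.3 vs reported 195.3 → residual 0.0 km
  S-03: calculated 124.4 vs reported 96.5 → residual 27.9 km
  S-04: calculated 36.6 vs reported 36.6 → residual 0.0 km
S-01, S-02, S-04 are mutually consistent (residuals ≈ 0); S-03 is off by 27.9 km.

S-03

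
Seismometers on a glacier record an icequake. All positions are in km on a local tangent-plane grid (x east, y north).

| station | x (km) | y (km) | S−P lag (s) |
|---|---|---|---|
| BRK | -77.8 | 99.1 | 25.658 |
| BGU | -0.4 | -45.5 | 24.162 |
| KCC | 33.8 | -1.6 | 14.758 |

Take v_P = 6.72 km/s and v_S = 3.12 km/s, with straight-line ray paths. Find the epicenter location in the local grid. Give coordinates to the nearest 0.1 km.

Distance from S−P lag: d = Δt · v_P v_S / (v_P − v_S) = Δt · (6.72·3.12)/(6.72−3.12) ≈ 5.8240·Δt.
So d_BRK = 149.43, d_BGU = 140.72, d_KCC = 85.95 km.
Circle about each station: (x + 77.8)² + (y − 99.1)² = 149.43²; (x + 0.4)² + (y + 45.5)² = 140.72²; (x − 33.8)² + (y + 1.6)² = 85.95².
Subtracting the BRK equation from the BGU and KCC equations removes the quadratic terms:
154.8 x − 289.2 y = -11276.03
223.2 x − 201.4 y = 213.27
Solving the 2×2 system: x ≈ 69.9, y ≈ 76.4 km.
Check against BRK (with the unrounded x, y): √((x + 77.8)²+(y − 99.1)²) = 149.43 ≈ 149.43 km. ✓

(69.9, 76.4)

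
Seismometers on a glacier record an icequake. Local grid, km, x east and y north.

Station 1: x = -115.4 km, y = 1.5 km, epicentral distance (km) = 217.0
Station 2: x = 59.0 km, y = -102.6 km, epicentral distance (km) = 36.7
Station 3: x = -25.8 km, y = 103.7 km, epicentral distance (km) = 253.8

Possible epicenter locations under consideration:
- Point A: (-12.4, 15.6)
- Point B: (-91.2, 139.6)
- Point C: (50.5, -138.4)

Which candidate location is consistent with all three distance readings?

Point C

For each candidate, compare |candidate − station| to the reported distance:
Point A: residuals Station 1 113.0, Station 2 101.4, Station 3 164.7 → max 164.7 km
Point B: residuals Station 1 76.8, Station 2 248.3, Station 3 179.2 → max 248.3 km
Point C: residuals Station 1 0.0, Station 2 0.1, Station 3 0.0 → max 0.1 km
Only Point C has all residuals ≈ 0.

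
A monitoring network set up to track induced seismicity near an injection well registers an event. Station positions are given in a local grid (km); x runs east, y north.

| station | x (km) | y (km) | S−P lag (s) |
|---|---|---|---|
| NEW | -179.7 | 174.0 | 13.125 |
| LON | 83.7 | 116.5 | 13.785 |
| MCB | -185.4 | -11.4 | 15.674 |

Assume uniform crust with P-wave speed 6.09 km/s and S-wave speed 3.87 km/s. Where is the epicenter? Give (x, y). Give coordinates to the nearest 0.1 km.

(-61.7, 99.9)

Distance from S−P lag: d = Δt · v_P v_S / (v_P − v_S) = Δt · (6.09·3.87)/(6.09−3.87) ≈ 10.6164·Δt.
So d_NEW = 139.34, d_LON = 146.35, d_MCB = 166.40 km.
Circle about each station: (x + 179.7)² + (y − 174.0)² = 139.34²; (x − 83.7)² + (y − 116.5)² = 146.35²; (x + 185.4)² + (y + 11.4)² = 166.40².
Subtracting the NEW equation from the LON and MCB equations removes the quadratic terms:
526.8 x − 115.0 y = -43992.84
-11.4 x − 370.8 y = -36338.29
Solving the 2×2 system: x ≈ -61.7, y ≈ 99.9 km.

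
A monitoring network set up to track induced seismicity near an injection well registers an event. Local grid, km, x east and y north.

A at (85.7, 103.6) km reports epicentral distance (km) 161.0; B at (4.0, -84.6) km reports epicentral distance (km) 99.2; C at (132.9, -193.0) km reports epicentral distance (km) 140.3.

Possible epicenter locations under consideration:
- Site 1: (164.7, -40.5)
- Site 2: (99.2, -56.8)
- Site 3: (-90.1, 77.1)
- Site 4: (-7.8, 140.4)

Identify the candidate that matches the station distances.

Site 2

For each candidate, compare |candidate − station| to the reported distance:
Site 1: residuals A 3.3, B 67.4, C 15.5 → max 67.4 km
Site 2: residuals A 0.0, B 0.0, C 0.0 → max 0.0 km
Site 3: residuals A 16.8, B 87.9, C 210.0 → max 210.0 km
Site 4: residuals A 60.5, B 126.1, C 221.6 → max 221.6 km
Only Site 2 has all residuals ≈ 0.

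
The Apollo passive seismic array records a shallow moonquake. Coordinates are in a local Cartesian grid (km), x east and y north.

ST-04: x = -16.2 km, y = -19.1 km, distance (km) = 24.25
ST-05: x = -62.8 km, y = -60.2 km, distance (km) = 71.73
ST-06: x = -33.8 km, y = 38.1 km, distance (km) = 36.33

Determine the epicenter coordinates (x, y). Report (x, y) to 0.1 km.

Circle about each station: (x + 16.2)² + (y + 19.1)² = 24.25²; (x + 62.8)² + (y + 60.2)² = 71.73²; (x + 33.8)² + (y − 38.1)² = 36.33².
Subtracting the ST-04 equation from the ST-05 and ST-06 equations removes the quadratic terms:
-93.2 x − 82.2 y = 2383.50
-35.2 x + 114.4 y = 1234.99
Solving the 2×2 system: x ≈ -27.6, y ≈ 2.3 km.

x ≈ -27.6 km, y ≈ 2.3 km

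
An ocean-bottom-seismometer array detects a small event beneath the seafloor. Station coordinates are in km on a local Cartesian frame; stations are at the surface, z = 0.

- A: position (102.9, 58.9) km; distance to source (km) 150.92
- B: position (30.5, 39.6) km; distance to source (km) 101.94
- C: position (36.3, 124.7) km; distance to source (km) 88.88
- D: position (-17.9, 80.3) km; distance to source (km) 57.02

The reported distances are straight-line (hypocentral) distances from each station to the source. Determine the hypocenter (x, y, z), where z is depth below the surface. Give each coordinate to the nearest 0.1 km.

x ≈ -32.7 km, y ≈ 101.3 km, depth ≈ 50.9 km

Each station gives a sphere (x−x_i)² + (y−y_i)² + z² = d_i² (stations at z=0).
Subtracting the A sphere from B and C: z² cancels, leaving linear equations in x and y:
-144.8 x − 38.6 y = 825.87
-133.2 x + 131.6 y = 17687.35
Solving: x ≈ -32.707, y ≈ 101.298 km (keep extra digits for the depth step; rounded: -32.7, 101.3).
Then from the A sphere: z² = 150.92² − (x − 102.9)² − (y − 58.9)² with x = -32.707, y = 101.298, so z ≈ 50.892 ≈ 50.9 km.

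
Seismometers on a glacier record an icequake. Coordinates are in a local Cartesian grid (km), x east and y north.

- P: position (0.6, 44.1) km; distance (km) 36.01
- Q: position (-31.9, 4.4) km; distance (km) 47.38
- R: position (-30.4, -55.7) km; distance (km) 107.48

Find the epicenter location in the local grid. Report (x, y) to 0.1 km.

x ≈ -34.6 km, y ≈ 51.7 km

Circle about each station: (x − 0.6)² + (y − 44.1)² = 36.01²; (x + 31.9)² + (y − 4.4)² = 47.38²; (x + 30.4)² + (y + 55.7)² = 107.48².
Subtracting the P equation from the Q and R equations removes the quadratic terms:
-65.0 x − 79.4 y = -1856.34
-62.0 x − 199.6 y = -8173.75
Solving the 2×2 system: x ≈ -34.6, y ≈ 51.7 km.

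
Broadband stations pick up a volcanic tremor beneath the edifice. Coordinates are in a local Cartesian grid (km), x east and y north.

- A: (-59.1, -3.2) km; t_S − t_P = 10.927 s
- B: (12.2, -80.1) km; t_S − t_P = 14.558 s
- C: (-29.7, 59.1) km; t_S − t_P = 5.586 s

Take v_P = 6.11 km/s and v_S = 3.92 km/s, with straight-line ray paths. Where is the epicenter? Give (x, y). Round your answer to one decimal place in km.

x ≈ 28.3 km, y ≈ 78.3 km

Distance from S−P lag: d = Δt · v_P v_S / (v_P − v_S) = Δt · (6.11·3.92)/(6.11−3.92) ≈ 10.9366·Δt.
So d_A = 119.50, d_B = 159.22, d_C = 61.09 km.
Circle about each station: (x + 59.1)² + (y + 3.2)² = 119.50²; (x − 12.2)² + (y + 80.1)² = 159.22²; (x + 29.7)² + (y − 59.1)² = 61.09².
Subtracting pairs of circle equations eliminates x²+y² and gives linear equations (the radical axes):
142.6 x − 153.8 y = -8008.96
58.8 x + 124.6 y = 11420.11
Solving the 2×2 system: x ≈ 28.3, y ≈ 78.3 km.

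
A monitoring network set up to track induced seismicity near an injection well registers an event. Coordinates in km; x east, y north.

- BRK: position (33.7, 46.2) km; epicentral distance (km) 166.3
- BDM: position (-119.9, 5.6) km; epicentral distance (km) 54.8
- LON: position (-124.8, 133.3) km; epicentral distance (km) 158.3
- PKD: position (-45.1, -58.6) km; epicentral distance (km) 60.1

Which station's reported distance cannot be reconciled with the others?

LON

Solve using three stations at a time. Using BRK, BDM, PKD (subtract circle equations pairwise → linear system) gives (x, y) ≈ (-104.1, -46.9).
Distances from that point to each station vs reported:
  BRK: calculated 166.3 vs reported 166.3 → residual 0.0 km
  BDM: calculated 54.8 vs reported 54.8 → residual 0.0 km
  LON: calculated 181.4 vs reported 158.3 → residual 23.1 km
  PKD: calculated 60.1 vs reported 60.1 → residual 0.0 km
BRK, BDM, PKD are mutually consistent (residuals ≈ 0); LON is off by 23.1 km.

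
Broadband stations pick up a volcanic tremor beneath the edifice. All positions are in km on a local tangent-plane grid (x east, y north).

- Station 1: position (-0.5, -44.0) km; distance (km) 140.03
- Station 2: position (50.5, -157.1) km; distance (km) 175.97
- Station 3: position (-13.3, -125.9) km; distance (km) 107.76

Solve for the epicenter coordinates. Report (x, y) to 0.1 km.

-120.6 km east, -116.0 km north

Circle about each station: (x + 0.5)² + (y + 44.0)² = 140.03²; (x − 50.5)² + (y + 157.1)² = 175.97²; (x + 13.3)² + (y + 125.9)² = 107.76².
Subtracting the Station 1 equation from the Station 2 and Station 3 equations removes the quadratic terms:
102.0 x − 226.2 y = 13937.37
-25.6 x − 163.8 y = 22087.63
Solving the 2×2 system: x ≈ -120.6, y ≈ -116.0 km.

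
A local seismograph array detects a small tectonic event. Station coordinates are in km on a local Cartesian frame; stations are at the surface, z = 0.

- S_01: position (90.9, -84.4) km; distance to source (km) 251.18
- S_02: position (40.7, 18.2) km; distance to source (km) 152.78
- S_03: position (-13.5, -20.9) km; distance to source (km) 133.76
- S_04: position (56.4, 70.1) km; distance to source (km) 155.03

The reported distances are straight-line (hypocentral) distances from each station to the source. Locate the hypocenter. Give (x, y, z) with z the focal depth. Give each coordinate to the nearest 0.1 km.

Each station gives a sphere (x−x_i)² + (y−y_i)² + z² = d_i² (stations at z=0).
Subtracting the S_01 sphere from S_02 and S_03: z² cancels, leaving linear equations in x and y:
-100.4 x + 205.2 y = 26351.22
-208.8 x + 127.0 y = 30432.54
Solving: x ≈ -96.300, y ≈ 81.300 km (keep extra digits for the depth step; rounded: -96.3, 81.3).
Then from the S_01 sphere: z² = 251.18² − (x − 90.9)² − (y + 84.4)² with x = -96.300, y = 81.300, so z ≈ 24.312 ≈ 24.3 km.
Check against S_04 (with the unrounded solution): distance 155.03 ≈ 155.03 km. ✓

(-96.3, 81.3, 24.3)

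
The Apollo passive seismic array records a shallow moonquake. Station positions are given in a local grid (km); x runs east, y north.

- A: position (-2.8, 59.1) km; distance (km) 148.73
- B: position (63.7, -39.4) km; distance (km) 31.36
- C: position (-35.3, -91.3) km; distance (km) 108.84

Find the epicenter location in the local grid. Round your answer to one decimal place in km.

71.4 km east, -69.8 km north

Circle about each station: (x + 2.8)² + (y − 59.1)² = 148.73²; (x − 63.7)² + (y + 39.4)² = 31.36²; (x + 35.3)² + (y + 91.3)² = 108.84².
Subtracting pairs of circle equations eliminates x²+y² and gives linear equations (the radical axes):
133.0 x − 197.0 y = 23246.56
-65.0 x − 300.8 y = 16355.60
Solving the 2×2 system: x ≈ 71.4, y ≈ -69.8 km.
Check against A (with the unrounded x, y): √((x + 2.8)²+(y − 59.1)²) = 148.73 ≈ 148.73 km. ✓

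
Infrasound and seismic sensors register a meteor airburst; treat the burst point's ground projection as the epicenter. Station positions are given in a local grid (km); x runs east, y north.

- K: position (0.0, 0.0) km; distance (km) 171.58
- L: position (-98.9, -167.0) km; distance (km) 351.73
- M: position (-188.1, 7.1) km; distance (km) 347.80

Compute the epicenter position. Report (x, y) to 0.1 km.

x ≈ 152.1 km, y ≈ 79.4 km

Circle about each station: x² + y² = 171.58²; (x + 98.9)² + (y + 167.0)² = 351.73²; (x + 188.1)² + (y − 7.1)² = 347.80².
Subtracting the K equation from the L and M equations removes the quadratic terms:
-197.8 x − 334.0 y = -56604.09
-376.2 x + 14.2 y = -56093.12
Solving the 2×2 system: x ≈ 152.1, y ≈ 79.4 km.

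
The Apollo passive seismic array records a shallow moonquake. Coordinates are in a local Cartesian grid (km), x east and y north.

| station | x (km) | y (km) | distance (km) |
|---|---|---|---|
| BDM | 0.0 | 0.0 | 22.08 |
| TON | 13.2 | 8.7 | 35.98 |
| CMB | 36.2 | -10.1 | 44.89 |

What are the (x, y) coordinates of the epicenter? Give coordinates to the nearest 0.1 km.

Circle about each station: x² + y² = 22.08²; (x − 13.2)² + (y − 8.7)² = 35.98²; (x − 36.2)² + (y + 10.1)² = 44.89².
Subtracting pairs of circle equations eliminates x²+y² and gives linear equations (the radical axes):
26.4 x + 17.4 y = -557.10
72.4 x − 20.2 y = -115.14
Solving the 2×2 system: x ≈ -7.4, y ≈ -20.8 km.
Check against BDM (with the unrounded x, y): √(x²+y²) = 22.07 ≈ 22.08 km. ✓

(-7.4, -20.8)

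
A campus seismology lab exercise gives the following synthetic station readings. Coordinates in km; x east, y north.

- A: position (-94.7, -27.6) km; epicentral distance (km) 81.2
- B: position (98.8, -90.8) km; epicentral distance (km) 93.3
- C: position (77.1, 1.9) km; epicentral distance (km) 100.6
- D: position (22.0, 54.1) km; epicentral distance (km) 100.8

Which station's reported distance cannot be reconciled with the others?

B

Solve using three stations at a time. Using A, C, D (subtract circle equations pairwise → linear system) gives (x, y) ≈ (-14.4, -39.9).
Distances from that point to each station vs reported:
  A: calculated 81.2 vs reported 81.2 → residual 0.0 km
  B: calculated 124.1 vs reported 93.3 → residual 30.8 km
  C: calculated 100.6 vs reported 100.6 → residual 0.0 km
  D: calculated 100.8 vs reported 100.8 → residual 0.0 km
A, C, D are mutually consistent (residuals ≈ 0); B is off by 30.8 km.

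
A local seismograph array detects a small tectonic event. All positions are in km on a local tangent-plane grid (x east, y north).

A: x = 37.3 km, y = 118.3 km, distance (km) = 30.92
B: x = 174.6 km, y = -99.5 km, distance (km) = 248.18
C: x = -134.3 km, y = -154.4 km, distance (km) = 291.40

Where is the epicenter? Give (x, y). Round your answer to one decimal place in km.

Circle about each station: (x − 37.3)² + (y − 118.3)² = 30.92²; (x − 174.6)² + (y + 99.5)² = 248.18²; (x + 134.3)² + (y + 154.4)² = 291.40².
Subtracting pairs of circle equations eliminates x²+y² and gives linear equations (the radical axes):
274.6 x − 435.6 y = -35638.04
-343.2 x − 545.4 y = -57468.24
Solving the 2×2 system: x ≈ 18.7, y ≈ 93.6 km.
Check against A (with the unrounded x, y): √((x − 37.3)²+(y − 118.3)²) = 30.92 ≈ 30.92 km. ✓

18.7 km east, 93.6 km north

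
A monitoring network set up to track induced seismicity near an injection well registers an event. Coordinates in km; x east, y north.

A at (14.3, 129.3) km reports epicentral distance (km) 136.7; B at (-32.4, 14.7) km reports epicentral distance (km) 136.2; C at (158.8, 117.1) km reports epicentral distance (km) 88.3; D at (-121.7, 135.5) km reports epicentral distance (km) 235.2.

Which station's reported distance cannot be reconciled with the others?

Solve using three stations at a time. Using B, C, D (subtract circle equations pairwise → linear system) gives (x, y) ≈ (98.4, 52.6).
Distances from that point to each station vs reported:
  A: calculated 113.8 vs reported 136.7 → residual 22.9 km
  B: calculated 136.2 vs reported 136.2 → residual 0.0 km
  C: calculated 88.3 vs reported 88.3 → residual 0.0 km
  D: calculated 235.2 vs reported 235.2 → residual 0.0 km
B, C, D are mutually consistent (residuals ≈ 0); A is off by 22.9 km.

A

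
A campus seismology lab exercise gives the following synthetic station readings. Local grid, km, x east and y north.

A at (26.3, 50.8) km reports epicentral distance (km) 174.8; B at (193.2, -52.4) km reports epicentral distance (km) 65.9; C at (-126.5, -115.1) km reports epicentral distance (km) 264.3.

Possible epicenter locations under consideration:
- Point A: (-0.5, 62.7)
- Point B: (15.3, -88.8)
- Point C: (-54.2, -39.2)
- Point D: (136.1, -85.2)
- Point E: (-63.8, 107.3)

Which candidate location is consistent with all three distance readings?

For each candidate, compare |candidate − station| to the reported distance:
Point A: residuals A 145.5, B 159.4, C 46.4 → max 159.4 km
Point B: residuals A 34.8, B 115.7, C 120.1 → max 120.1 km
Point C: residuals A 54.1, B 181.9, C 159.5 → max 181.9 km
Point D: residuals A 0.0, B 0.0, C 0.0 → max 0.0 km
Point E: residuals A 68.5, B 236.7, C 33.2 → max 236.7 km
Only Point D has all residuals ≈ 0.

Point D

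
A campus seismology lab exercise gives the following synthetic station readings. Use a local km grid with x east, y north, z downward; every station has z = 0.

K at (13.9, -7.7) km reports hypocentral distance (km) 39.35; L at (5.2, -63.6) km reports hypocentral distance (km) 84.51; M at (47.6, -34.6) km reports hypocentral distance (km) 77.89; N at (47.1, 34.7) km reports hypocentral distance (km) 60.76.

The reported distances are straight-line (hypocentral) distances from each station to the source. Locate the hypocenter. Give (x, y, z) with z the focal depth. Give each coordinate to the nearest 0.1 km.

x ≈ -6.0 km, y ≈ 16.8 km, depth ≈ 23.5 km

Each station gives a sphere (x−x_i)² + (y−y_i)² + z² = d_i² (stations at z=0).
Subtracting the K sphere from L and M: z² cancels, leaving linear equations in x and y:
-17.4 x − 111.8 y = -1774.02
67.4 x − 53.8 y = -1308.01
Solving: x ≈ -5.996, y ≈ 16.801 km (keep extra digits for the depth step; rounded: -6.0, 16.8).
Then from the K sphere: z² = 39.35² − (x − 13.9)² − (y + 7.7)² with x = -5.996, y = 16.801, so z ≈ 23.500 ≈ 23.5 km.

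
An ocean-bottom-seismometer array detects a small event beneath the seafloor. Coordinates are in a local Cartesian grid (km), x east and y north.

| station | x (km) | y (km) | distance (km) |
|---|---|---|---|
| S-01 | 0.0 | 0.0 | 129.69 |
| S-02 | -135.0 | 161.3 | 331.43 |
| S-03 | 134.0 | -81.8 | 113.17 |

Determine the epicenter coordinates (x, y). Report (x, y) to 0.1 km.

(29.9, -126.2)

Circle about each station: x² + y² = 129.69²; (x + 135.0)² + (y − 161.3)² = 331.43²; (x − 134.0)² + (y + 81.8)² = 113.17².
Subtracting pairs of circle equations eliminates x²+y² and gives linear equations (the radical axes):
-270.0 x + 322.6 y = -48783.66
268.0 x − 163.6 y = 28659.29
Solving the 2×2 system: x ≈ 29.9, y ≈ -126.2 km.
Check against S-01 (with the unrounded x, y): √(x²+y²) = 129.69 ≈ 129.69 km. ✓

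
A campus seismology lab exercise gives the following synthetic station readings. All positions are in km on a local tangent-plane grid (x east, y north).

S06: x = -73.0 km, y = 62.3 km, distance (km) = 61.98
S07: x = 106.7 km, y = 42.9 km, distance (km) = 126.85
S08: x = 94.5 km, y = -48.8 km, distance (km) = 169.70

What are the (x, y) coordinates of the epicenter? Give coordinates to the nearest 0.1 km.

Circle about each station: (x + 73.0)² + (y − 62.3)² = 61.98²; (x − 106.7)² + (y − 42.9)² = 126.85²; (x − 94.5)² + (y + 48.8)² = 169.70².
Subtracting the S06 equation from the S07 and S08 equations removes the quadratic terms:
359.4 x − 38.8 y = -8234.39
335.0 x − 222.2 y = -22855.17
Solving the 2×2 system: x ≈ -14.1, y ≈ 81.6 km.

-14.1 km east, 81.6 km north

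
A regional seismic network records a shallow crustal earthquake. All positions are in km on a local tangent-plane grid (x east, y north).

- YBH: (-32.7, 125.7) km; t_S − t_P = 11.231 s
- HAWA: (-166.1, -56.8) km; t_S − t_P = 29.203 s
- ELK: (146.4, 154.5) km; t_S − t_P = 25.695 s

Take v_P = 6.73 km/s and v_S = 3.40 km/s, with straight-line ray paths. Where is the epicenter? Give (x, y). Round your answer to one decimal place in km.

Distance from S−P lag: d = Δt · v_P v_S / (v_P − v_S) = Δt · (6.73·3.40)/(6.73−3.40) ≈ 6.8715·Δt.
So d_YBH = 77.17, d_HAWA = 200.67, d_ELK = 176.56 km.
Circle about each station: (x + 32.7)² + (y − 125.7)² = 77.17²; (x + 166.1)² + (y + 56.8)² = 200.67²; (x − 146.4)² + (y − 154.5)² = 176.56².
Subtracting pairs of circle equations eliminates x²+y² and gives linear equations (the radical axes):
-266.8 x − 365.0 y = -20367.57
358.2 x + 57.6 y = 3215.21
Solving the 2×2 system: x ≈ -0.0, y ≈ 55.8 km.

-0.0 km east, 55.8 km north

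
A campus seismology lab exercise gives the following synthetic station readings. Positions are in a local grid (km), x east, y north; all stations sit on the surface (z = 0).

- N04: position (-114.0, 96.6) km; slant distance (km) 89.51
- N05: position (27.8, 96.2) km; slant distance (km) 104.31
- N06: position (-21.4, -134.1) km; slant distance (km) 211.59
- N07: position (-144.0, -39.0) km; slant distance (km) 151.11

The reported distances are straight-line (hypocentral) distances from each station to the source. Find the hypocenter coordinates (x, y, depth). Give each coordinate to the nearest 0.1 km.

x ≈ -53.3 km, y ≈ 66.7 km, depth ≈ 58.6 km

Each station gives a sphere (x−x_i)² + (y−y_i)² + z² = d_i² (stations at z=0).
Subtracting the N04 sphere from N05 and N06: z² cancels, leaving linear equations in x and y:
283.6 x − 0.8 y = -15168.82
185.2 x − 461.4 y = -40645.08
Solving: x ≈ -53.299, y ≈ 66.697 km (keep extra digits for the depth step; rounded: -53.3, 66.7).
Then from the N04 sphere: z² = 89.51² − (x + 114.0)² − (y − 96.6)² with x = -53.299, y = 66.697, so z ≈ 58.594 ≈ 58.6 km.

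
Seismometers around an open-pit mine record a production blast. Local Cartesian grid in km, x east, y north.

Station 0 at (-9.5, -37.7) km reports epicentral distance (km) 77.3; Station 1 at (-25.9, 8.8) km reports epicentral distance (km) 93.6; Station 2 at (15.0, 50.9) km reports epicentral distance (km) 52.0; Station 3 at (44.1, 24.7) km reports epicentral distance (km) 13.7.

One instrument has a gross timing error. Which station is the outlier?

Solve using three stations at a time. Using Station 0, Station 2, Station 3 (subtract circle equations pairwise → linear system) gives (x, y) ≈ (49.6, 12.1).
Distances from that point to each station vs reported:
  Station 0: calculated 77.3 vs reported 77.3 → residual 0.0 km
  Station 1: calculated 75.6 vs reported 93.6 → residual 18.0 km
  Station 2: calculated 52.0 vs reported 52.0 → residual 0.0 km
  Station 3: calculated 13.8 vs reported 13.7 → residual 0.1 km
Station 0, Station 2, Station 3 are mutually consistent (residuals ≈ 0); Station 1 is off by 18.0 km.

Station 1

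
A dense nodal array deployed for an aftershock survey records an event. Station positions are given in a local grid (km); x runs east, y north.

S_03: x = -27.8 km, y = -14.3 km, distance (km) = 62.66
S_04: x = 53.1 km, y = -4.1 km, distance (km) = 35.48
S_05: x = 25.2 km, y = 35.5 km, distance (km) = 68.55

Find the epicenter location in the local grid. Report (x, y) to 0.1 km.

32.1 km east, -32.7 km north

Circle about each station: (x + 27.8)² + (y + 14.3)² = 62.66²; (x − 53.1)² + (y + 4.1)² = 35.48²; (x − 25.2)² + (y − 35.5)² = 68.55².
Subtracting the S_03 equation from the S_04 and S_05 equations removes the quadratic terms:
161.8 x + 20.4 y = 4526.54
106.0 x + 99.6 y = 145.13
Solving the 2×2 system: x ≈ 32.1, y ≈ -32.7 km.
Check against S_03 (with the unrounded x, y): √((x + 27.8)²+(y + 14.3)²) = 62.66 ≈ 62.66 km. ✓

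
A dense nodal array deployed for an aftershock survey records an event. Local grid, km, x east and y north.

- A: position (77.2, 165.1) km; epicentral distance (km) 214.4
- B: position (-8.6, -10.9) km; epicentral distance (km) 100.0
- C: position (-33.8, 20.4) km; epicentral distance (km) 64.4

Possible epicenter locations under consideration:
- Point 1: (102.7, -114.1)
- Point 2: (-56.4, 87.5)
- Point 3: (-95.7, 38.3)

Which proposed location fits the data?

For each candidate, compare |candidate − station| to the reported distance:
Point 1: residuals A 66.0, B 51.8, C 127.2 → max 127.2 km
Point 2: residuals A 59.9, B 9.4, C 6.4 → max 59.9 km
Point 3: residuals A 0.0, B 0.0, C 0.0 → max 0.0 km
Only Point 3 has all residuals ≈ 0.

Point 3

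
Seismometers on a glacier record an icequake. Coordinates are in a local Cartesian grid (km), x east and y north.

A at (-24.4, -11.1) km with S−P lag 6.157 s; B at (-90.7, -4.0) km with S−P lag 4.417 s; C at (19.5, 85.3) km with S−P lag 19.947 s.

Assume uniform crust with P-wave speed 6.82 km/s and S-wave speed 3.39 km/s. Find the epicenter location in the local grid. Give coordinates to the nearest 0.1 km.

(-65.1, -19.2)

Distance from S−P lag: d = Δt · v_P v_S / (v_P − v_S) = Δt · (6.82·3.39)/(6.82−3.39) ≈ 6.7405·Δt.
So d_A = 41.50, d_B = 29.77, d_C = 134.45 km.
Circle about each station: (x + 24.4)² + (y + 11.1)² = 41.50²; (x + 90.7)² + (y + 4.0)² = 29.77²; (x − 19.5)² + (y − 85.3)² = 134.45².
Subtracting pairs of circle equations eliminates x²+y² and gives linear equations (the radical axes):
-132.6 x + 14.2 y = 8359.92
87.8 x + 192.8 y = -9416.78
Solving the 2×2 system: x ≈ -65.1, y ≈ -19.2 km.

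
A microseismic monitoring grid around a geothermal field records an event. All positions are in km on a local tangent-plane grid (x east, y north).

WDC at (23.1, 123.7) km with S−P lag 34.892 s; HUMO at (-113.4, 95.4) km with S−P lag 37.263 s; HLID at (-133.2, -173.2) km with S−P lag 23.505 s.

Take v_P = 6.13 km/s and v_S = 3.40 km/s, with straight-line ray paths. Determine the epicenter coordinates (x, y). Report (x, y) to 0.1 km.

(43.5, -141.9)

Distance from S−P lag: d = Δt · v_P v_S / (v_P − v_S) = Δt · (6.13·3.40)/(6.13−3.40) ≈ 7.6344·Δt.
So d_WDC = 266.38, d_HUMO = 284.48, d_HLID = 179.45 km.
Circle about each station: (x − 23.1)² + (y − 123.7)² = 266.38²; (x + 113.4)² + (y − 95.4)² = 284.48²; (x + 133.2)² + (y + 173.2)² = 179.45².
Subtracting the WDC equation from the HUMO and HLID equations removes the quadratic terms:
-273.0 x − 56.6 y = -3845.15
-312.6 x − 593.8 y = 70661.18
Solving the 2×2 system: x ≈ 43.5, y ≈ -141.9 km.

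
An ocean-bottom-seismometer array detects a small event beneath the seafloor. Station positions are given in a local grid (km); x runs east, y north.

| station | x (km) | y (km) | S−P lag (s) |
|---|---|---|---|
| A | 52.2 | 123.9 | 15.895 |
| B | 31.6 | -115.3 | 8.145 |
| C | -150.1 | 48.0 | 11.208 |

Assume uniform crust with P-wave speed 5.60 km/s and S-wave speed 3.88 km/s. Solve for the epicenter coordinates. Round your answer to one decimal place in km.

-48.0 km east, -50.1 km north

Distance from S−P lag: d = Δt · v_P v_S / (v_P − v_S) = Δt · (5.60·3.88)/(5.60−3.88) ≈ 12.6326·Δt.
So d_A = 200.79, d_B = 102.89, d_C = 141.59 km.
Circle about each station: (x − 52.2)² + (y − 123.9)² = 200.79²; (x − 31.6)² + (y + 115.3)² = 102.89²; (x + 150.1)² + (y − 48.0)² = 141.59².
Subtracting pairs of circle equations eliminates x²+y² and gives linear equations (the radical axes):
-41.2 x − 478.4 y = 25946.87
-404.6 x − 151.8 y = 27026.86
Solving the 2×2 system: x ≈ -48.0, y ≈ -50.1 km.
Check against A (with the unrounded x, y): √((x − 52.2)²+(y − 123.9)²) = 200.79 ≈ 200.79 km. ✓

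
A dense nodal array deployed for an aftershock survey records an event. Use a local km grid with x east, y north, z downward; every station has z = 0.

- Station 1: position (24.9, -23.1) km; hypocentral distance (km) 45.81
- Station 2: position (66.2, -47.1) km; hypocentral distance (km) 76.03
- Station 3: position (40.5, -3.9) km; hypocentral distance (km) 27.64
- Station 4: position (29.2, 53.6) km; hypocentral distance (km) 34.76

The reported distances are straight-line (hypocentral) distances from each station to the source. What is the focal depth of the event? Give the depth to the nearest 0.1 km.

Each station gives a sphere (x−x_i)² + (y−y_i)² + z² = d_i² (stations at z=0).
Subtracting the Station 1 sphere from Station 2 and Station 3: z² cancels, leaving linear equations in x and y:
82.6 x − 48.0 y = 1765.23
31.2 x + 38.4 y = 1836.43
Solving: x ≈ 33.394, y ≈ 20.691 km (keep extra digits for the depth step; rounded: 33.4, 20.7).
Then from the Station 1 sphere: z² = 45.81² − (x − 24.9)² − (y + 23.1)² with x = 33.394, y = 20.691, so z ≈ 10.429 ≈ 10.4 km.

z ≈ 10.4 km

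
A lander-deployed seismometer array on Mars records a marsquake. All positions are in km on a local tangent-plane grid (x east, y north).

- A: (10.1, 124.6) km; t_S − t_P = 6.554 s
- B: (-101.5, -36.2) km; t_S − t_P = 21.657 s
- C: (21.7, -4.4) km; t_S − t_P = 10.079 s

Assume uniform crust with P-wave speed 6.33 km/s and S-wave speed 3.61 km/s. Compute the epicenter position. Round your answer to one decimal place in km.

(39.9, 78.3)

Distance from S−P lag: d = Δt · v_P v_S / (v_P − v_S) = Δt · (6.33·3.61)/(6.33−3.61) ≈ 8.4012·Δt.
So d_A = 55.06, d_B = 181.95, d_C = 84.68 km.
Circle about each station: (x − 10.1)² + (y − 124.6)² = 55.06²; (x + 101.5)² + (y + 36.2)² = 181.95²; (x − 21.7)² + (y + 4.4)² = 84.68².
Subtracting pairs of circle equations eliminates x²+y² and gives linear equations (the radical axes):
-223.2 x − 321.6 y = -34088.68
23.2 x − 258.0 y = -19276.02
Solving the 2×2 system: x ≈ 39.9, y ≈ 78.3 km.
Check against A (with the unrounded x, y): √((x − 10.1)²+(y − 124.6)²) = 55.06 ≈ 55.06 km. ✓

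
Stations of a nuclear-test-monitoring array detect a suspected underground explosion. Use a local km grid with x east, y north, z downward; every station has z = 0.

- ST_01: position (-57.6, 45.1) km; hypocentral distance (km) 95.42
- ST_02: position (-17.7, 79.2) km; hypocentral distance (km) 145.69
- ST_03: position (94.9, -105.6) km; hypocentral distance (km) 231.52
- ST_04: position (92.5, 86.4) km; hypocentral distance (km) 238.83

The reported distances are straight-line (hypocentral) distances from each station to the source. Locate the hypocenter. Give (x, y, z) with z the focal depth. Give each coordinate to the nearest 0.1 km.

Each station gives a sphere (x−x_i)² + (y−y_i)² + z² = d_i² (stations at z=0).
Subtracting the ST_01 sphere from ST_02 and ST_03: z² cancels, leaving linear equations in x and y:
79.8 x + 68.2 y = -10886.44
305.0 x − 301.4 y = -29690.93
Solving: x ≈ -118.300, y ≈ -21.203 km (keep extra digits for the depth step; rounded: -118.3, -21.2).
Then from the ST_01 sphere: z² = 95.42² − (x + 57.6)² − (y − 45.1)² with x = -118.300, y = -21.203, so z ≈ 32.006 ≈ 32.0 km.

x ≈ -118.3 km, y ≈ -21.2 km, depth ≈ 32.0 km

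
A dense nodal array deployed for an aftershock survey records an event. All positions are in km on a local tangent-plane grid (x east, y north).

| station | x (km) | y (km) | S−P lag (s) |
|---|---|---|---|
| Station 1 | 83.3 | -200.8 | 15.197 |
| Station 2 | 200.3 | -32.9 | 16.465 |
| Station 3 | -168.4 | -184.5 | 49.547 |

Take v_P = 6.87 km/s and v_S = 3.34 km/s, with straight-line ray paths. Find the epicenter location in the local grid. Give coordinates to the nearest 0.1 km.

Distance from S−P lag: d = Δt · v_P v_S / (v_P − v_S) = Δt · (6.87·3.34)/(6.87−3.34) ≈ 6.5002·Δt.
So d_Station 1 = 98.78, d_Station 2 = 107.03, d_Station 3 = 322.07 km.
Circle about each station: (x − 83.3)² + (y + 200.8)² = 98.78²; (x − 200.3)² + (y + 32.9)² = 107.03²; (x + 168.4)² + (y + 184.5)² = 322.07².
Subtracting the Station 1 equation from the Station 2 and Station 3 equations removes the quadratic terms:
234.0 x + 335.8 y = -7754.96
-503.4 x + 32.6 y = -78832.32
Solving the 2×2 system: x ≈ 148.4, y ≈ -126.5 km.

148.4 km east, -126.5 km north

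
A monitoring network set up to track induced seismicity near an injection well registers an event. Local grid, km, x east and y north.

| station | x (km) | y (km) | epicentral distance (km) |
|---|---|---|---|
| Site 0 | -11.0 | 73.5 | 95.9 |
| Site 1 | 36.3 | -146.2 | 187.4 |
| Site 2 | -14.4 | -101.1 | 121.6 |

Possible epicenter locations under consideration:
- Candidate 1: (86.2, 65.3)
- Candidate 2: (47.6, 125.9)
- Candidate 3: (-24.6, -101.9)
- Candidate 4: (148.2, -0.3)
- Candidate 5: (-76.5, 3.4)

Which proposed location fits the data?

Candidate 5

For each candidate, compare |candidate − station| to the reported distance:
Candidate 1: residuals Site 0 1.6, Site 1 29.9, Site 2 72.8 → max 72.8 km
Candidate 2: residuals Site 0 17.3, Site 1 84.9, Site 2 113.7 → max 113.7 km
Candidate 3: residuals Site 0 80.0, Site 1 112.1, Site 2 111.4 → max 112.1 km
Candidate 4: residuals Site 0 79.6, Site 1 3.5, Site 2 69.7 → max 79.6 km
Candidate 5: residuals Site 0 0.0, Site 1 0.0, Site 2 0.0 → max 0.0 km
Only Candidate 5 has all residuals ≈ 0.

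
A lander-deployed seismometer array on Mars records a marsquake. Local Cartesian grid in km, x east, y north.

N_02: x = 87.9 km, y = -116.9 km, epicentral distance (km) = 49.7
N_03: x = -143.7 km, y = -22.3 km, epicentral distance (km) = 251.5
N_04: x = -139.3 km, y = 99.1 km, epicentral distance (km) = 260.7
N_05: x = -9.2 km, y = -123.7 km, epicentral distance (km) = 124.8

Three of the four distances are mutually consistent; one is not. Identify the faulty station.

Solve using three stations at a time. Using N_02, N_03, N_05 (subtract circle equations pairwise → linear system) gives (x, y) ≈ (103.3, -69.7).
Distances from that point to each station vs reported:
  N_02: calculated 49.7 vs reported 49.7 → residual 0.0 km
  N_03: calculated 251.5 vs reported 251.5 → residual 0.0 km
  N_04: calculated 295.5 vs reported 260.7 → residual 34.8 km
  N_05: calculated 124.8 vs reported 124.8 → residual 0.0 km
N_02, N_03, N_05 are mutually consistent (residuals ≈ 0); N_04 is off by 34.8 km.

N_04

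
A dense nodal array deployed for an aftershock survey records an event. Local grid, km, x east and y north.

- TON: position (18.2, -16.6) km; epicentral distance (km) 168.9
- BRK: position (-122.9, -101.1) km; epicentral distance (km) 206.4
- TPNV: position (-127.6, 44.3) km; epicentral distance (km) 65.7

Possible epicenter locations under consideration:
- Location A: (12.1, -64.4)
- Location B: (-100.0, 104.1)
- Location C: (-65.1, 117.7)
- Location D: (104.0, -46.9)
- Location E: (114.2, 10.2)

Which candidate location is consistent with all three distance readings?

For each candidate, compare |candidate − station| to the reported distance:
Location A: residuals TON 120.7, BRK 66.5, TPNV 111.3 → max 120.7 km
Location B: residuals TON 0.0, BRK 0.1, TPNV 0.2 → max 0.2 km
Location C: residuals TON 10.9, BRK 19.9, TPNV 30.7 → max 30.7 km
Location D: residuals TON 77.9, BRK 26.9, TPNV 183.2 → max 183.2 km
Location E: residuals TON 69.2, BRK 55.5, TPNV 178.5 → max 178.5 km
Only Location B has all residuals ≈ 0.

Location B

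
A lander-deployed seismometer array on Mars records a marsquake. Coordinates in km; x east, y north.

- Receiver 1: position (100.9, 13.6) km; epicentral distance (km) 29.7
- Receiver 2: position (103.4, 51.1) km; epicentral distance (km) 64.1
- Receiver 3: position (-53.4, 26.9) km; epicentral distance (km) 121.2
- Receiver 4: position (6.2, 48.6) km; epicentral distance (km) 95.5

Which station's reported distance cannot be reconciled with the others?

Solve using three stations at a time. Using Receiver 1, Receiver 2, Receiver 4 (subtract circle equations pairwise → linear system) gives (x, y) ≈ (82.1, -9.3).
Distances from that point to each station vs reported:
  Receiver 1: calculated 29.7 vs reported 29.7 → residual 0.0 km
  Receiver 2: calculated 64.1 vs reported 64.1 → residual 0.0 km
  Receiver 3: calculated 140.3 vs reported 121.2 → residual 19.1 km
  Receiver 4: calculated 95.5 vs reported 95.5 → residual 0.0 km
Receiver 1, Receiver 2, Receiver 4 are mutually consistent (residuals ≈ 0); Receiver 3 is off by 19.1 km.

Receiver 3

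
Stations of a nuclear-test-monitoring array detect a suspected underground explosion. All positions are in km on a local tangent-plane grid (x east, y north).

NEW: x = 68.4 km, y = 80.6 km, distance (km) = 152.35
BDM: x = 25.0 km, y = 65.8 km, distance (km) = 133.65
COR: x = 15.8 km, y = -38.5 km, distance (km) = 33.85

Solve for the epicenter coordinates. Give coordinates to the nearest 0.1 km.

33.1 km east, -67.6 km north

Circle about each station: (x − 68.4)² + (y − 80.6)² = 152.35²; (x − 25.0)² + (y − 65.8)² = 133.65²; (x − 15.8)² + (y + 38.5)² = 33.85².
Subtracting pairs of circle equations eliminates x²+y² and gives linear equations (the radical axes):
-86.8 x − 29.6 y = -872.08
-105.2 x − 238.2 y = 12621.67
Solving the 2×2 system: x ≈ 33.1, y ≈ -67.6 km.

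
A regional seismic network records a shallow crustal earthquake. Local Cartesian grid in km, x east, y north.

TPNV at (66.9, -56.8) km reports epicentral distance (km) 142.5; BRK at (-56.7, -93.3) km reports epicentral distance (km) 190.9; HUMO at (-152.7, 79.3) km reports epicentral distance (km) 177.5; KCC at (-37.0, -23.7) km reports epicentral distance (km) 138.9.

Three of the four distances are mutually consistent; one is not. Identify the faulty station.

Solve using three stations at a time. Using TPNV, BRK, HUMO (subtract circle equations pairwise → linear system) gives (x, y) ≈ (24.8, 79.3).
Distances from that point to each station vs reported:
  TPNV: calculated 142.5 vs reported 142.5 → residual 0.0 km
  BRK: calculated 190.9 vs reported 190.9 → residual 0.0 km
  HUMO: calculated 177.5 vs reported 177.5 → residual 0.0 km
  KCC: calculated 120.1 vs reported 138.9 → residual 18.8 km
TPNV, BRK, HUMO are mutually consistent (residuals ≈ 0); KCC is off by 18.8 km.

KCC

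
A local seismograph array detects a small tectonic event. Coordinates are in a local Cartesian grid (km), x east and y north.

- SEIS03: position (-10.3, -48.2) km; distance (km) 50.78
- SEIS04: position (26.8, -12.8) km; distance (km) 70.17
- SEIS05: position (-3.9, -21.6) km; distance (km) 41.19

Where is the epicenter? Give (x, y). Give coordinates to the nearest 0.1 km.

-43.3 km east, -9.6 km north

Circle about each station: (x + 10.3)² + (y + 48.2)² = 50.78²; (x − 26.8)² + (y + 12.8)² = 70.17²; (x + 3.9)² + (y + 21.6)² = 41.19².
Subtracting pairs of circle equations eliminates x²+y² and gives linear equations (the radical axes):
74.2 x + 70.8 y = -3892.47
12.8 x + 53.2 y = -1065.57
Solving the 2×2 system: x ≈ -43.3, y ≈ -9.6 km.
Check against SEIS03 (with the unrounded x, y): √((x + 10.3)²+(y + 48.2)²) = 50.76 ≈ 50.78 km. ✓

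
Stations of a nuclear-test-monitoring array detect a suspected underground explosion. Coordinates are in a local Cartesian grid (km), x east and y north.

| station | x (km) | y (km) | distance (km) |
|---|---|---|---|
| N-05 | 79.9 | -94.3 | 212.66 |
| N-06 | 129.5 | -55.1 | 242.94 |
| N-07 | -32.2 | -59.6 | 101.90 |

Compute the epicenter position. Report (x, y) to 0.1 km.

(-103.7, 13.0)

Circle about each station: (x − 79.9)² + (y + 94.3)² = 212.66²; (x − 129.5)² + (y + 55.1)² = 242.94²; (x + 32.2)² + (y + 59.6)² = 101.90².
Subtracting pairs of circle equations eliminates x²+y² and gives linear equations (the radical axes):
99.2 x + 78.4 y = -9265.81
-224.2 x + 69.4 y = 24153.17
Solving the 2×2 system: x ≈ -103.7, y ≈ 13.0 km.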